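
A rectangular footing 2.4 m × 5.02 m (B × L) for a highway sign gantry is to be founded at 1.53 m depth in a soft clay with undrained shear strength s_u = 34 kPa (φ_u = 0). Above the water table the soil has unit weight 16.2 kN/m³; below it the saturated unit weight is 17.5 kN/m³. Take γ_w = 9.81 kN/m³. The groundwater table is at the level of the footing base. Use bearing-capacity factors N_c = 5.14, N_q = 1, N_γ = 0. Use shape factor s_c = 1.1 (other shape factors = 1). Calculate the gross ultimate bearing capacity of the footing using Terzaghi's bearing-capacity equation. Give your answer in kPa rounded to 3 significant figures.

q_ult ≈ 217 kPa

q = γ·D_f = 16.2 × 1.53 = 24.786 kPa.
c·N_c·s_c = 34 × 5.14 × 1.1 = 192.24 kPa
q·N_q = 24.786 × 1 = 24.786 kPa
q_ult = 192.24 + 24.786 = 217.02 kPa.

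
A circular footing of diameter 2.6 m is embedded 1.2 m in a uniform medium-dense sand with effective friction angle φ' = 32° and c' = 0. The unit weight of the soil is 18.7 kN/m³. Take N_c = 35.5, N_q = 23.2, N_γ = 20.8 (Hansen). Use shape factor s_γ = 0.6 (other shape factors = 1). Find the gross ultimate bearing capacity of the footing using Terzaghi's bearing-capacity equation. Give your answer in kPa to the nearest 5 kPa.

q_ult ≈ 825 kPa

Effective surcharge at the founding depth q = γ·D_f = 18.7 × 1.2 = 22.44 kPa.
q_ult = q·N_q + 0.5·γ·B·N_γ·s_γ
     = 22.44 × 23.2 + 0.5 × 18.7 × 2.6 × 20.8 × 0.6
     = 520.61 + 303.39 = 824 kPa.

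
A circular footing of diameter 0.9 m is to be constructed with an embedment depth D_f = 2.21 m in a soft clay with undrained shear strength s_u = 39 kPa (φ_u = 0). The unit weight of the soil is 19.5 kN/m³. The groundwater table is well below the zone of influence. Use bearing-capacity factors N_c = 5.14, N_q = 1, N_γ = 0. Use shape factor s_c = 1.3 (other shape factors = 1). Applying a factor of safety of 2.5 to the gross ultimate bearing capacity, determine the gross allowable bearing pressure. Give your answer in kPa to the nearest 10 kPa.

q = γ·D_f = 19.5 × 2.21 = 43.095 kPa.
c·N_c·s_c = 39 × 5.14 × 1.3 = 260.6 kPa
q·N_q = 43.095 × 1 = 43.095 kPa
q_ult = 260.6 + 43.095 = 303.69 kPa.
q_all = q_ult / FS = 303.69 / 2.5 = 121.48 kPa.

q_all ≈ 120 kPa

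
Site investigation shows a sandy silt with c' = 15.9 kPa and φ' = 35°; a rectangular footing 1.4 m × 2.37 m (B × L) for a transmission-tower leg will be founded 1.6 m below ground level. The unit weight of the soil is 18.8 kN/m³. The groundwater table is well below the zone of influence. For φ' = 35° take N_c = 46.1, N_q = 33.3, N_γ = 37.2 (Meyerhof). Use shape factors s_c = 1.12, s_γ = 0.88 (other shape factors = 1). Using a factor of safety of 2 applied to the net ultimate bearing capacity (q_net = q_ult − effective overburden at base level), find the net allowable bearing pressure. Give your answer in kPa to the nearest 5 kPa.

q_all(net) ≈ 1110 kPa

Effective surcharge at the founding depth q = γ·D_f = 18.8 × 1.6 = 30.08 kPa.
q_ult = c·N_c·s_c + q·N_q + 0.5·γ·B·N_γ·s_γ
     = 15.9 × 46.1 × 1.12 + 30.08 × 33.3 + 0.5 × 18.8 × 1.4 × 37.2 × 0.88
     = 820.95 + 1001.7 + 430.81 = 2253.4 kPa.
Net ultimate: q_net = 2253.4 − 30.08 = 2223.3 kPa.
q_all(net) = 2223.3 / 2 = 1111.7 kPa.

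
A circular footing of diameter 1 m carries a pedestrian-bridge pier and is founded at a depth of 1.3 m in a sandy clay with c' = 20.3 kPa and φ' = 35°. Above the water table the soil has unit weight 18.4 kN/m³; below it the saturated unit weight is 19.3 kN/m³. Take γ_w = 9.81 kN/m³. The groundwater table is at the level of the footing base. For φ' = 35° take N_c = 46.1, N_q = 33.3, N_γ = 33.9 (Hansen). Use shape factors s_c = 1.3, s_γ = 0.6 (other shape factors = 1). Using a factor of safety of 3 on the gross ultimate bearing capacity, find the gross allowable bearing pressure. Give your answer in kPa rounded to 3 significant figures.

Effective surcharge at the founding depth q = γ·D_f = 18.4 × 1.3 = 23.92 kPa.
The water table coincides with the base, so in the self-weight term γ → γ' = 9.49 kN/m³.
q_ult = c·N_c·s_c + q·N_q + 0.5·γ·B·N_γ·s_γ
     = 20.3 × 46.1 × 1.3 + 23.92 × 33.3 + 0.5 × 9.49 × 1 × 33.9 × 0.6
     = 1216.6 + 796.54 + 96.513 = 2109.6 kPa.
q_all = 2109.6 / 3 = 703.21 kPa.

q_all ≈ 703 kPa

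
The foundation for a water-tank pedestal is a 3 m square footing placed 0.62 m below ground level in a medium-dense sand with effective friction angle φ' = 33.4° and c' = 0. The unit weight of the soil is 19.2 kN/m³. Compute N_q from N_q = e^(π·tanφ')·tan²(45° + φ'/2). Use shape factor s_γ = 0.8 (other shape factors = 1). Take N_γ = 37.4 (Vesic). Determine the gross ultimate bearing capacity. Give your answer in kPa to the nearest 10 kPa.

tan33.4° = 0.6594, so N_q = e^(π×0.6594)·tan²(61.7°) = 7.937 × 3.449 = 27.38.
Effective surcharge at the founding depth q = γ·D_f = 19.2 × 0.62 = 11.904 kPa.
q_ult = q·N_q + 0.5·γ·B·N_γ·s_γ
     = 11.904 × 27.375 + 0.5 × 19.2 × 3 × 37.4 × 0.8
     = 325.88 + 861.7 = 1187.6 kPa.

q_ult ≈ 1190 kPa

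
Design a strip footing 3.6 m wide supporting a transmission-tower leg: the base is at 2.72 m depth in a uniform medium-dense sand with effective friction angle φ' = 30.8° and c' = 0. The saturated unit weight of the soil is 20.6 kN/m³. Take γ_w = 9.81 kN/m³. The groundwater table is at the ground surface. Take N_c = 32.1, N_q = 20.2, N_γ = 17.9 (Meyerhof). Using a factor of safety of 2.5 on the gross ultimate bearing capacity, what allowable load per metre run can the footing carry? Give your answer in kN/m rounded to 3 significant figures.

Water table at ground surface, so effective unit weight γ' = 20.6 − 9.81 = 10.79 kN/m³ is used throughout; overburden q = 10.79 × 2.72 = 29.349 kPa; the same γ' applies in the ½γBN_γ term.
Surcharge term q·N_q = 29.349 × 20.2 = 592.85 kPa; self-weight term 0.5·γ·B·N_γ = 0.5 × 10.79 × 3.6 × 17.9 = 347.65 kPa.
q_ult = 592.85 + 347.65 = 940.5 kPa.
Gross allowable pressure q_all = 940.5 / 2.5 = 376.2 kPa.
Allowable wall load = q_all × B = 376.2 × 3.6 = 1354.3 kN per metre run.

≈ 1350 kN/m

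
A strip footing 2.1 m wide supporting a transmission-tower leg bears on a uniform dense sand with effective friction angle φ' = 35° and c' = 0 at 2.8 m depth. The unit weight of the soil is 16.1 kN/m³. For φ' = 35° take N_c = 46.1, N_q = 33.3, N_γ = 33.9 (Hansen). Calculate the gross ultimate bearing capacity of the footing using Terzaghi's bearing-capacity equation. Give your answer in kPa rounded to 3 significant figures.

q_ult ≈ 2070 kPa

q = γ·D_f = 16.1 × 2.8 = 45.08 kPa.
q·N_q = 45.08 × 33.3 = 1501.2 kPa
0.5·γ·B·N_γ = 0.5 × 16.1 × 2.1 × 33.9 = 573.08 kPa
q_ult = 1501.2 + 573.08 = 2074.2 kPa.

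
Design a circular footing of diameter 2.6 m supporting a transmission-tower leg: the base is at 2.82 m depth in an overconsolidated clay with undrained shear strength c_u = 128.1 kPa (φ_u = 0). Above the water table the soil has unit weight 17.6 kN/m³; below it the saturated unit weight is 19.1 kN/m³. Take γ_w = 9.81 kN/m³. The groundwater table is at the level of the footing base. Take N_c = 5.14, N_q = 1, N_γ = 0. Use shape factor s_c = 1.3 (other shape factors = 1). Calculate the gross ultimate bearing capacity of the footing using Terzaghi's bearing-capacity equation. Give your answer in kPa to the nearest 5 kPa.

q_ult ≈ 905 kPa

Effective surcharge at the founding depth q = γ·D_f = 17.6 × 2.82 = 49.632 kPa.
q_ult = c·N_c·s_c + q·N_q
     = 128.1 × 5.14 × 1.3 + 49.632 × 1
     = 855.96 + 49.632 = 905.6 kPa.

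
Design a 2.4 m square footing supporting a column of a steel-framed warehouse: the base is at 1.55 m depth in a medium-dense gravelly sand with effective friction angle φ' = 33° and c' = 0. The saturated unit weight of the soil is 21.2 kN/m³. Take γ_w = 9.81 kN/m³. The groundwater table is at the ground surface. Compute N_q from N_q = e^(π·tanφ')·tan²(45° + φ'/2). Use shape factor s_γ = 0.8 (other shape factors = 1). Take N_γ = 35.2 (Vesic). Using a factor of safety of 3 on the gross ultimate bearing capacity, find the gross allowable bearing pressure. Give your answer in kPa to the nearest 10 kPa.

N_q = e^(π·tan33°)·tan²(61.5°) = 26.09.
Water table at ground surface, so effective unit weight γ' = 21.2 − 9.81 = 11.39 kN/m³ is used throughout; overburden q = 11.39 × 1.55 = 17.654 kPa; the same γ' applies in the ½γBN_γ term.
Surcharge term q·N_q = 17.654 × 26.092 = 460.64 kPa; self-weight term 0.5·γ·B·N_γ·s_γ = 0.5 × 11.39 × 2.4 × 35.2 × 0.8 = 384.89 kPa.
q_ult = 460.64 + 384.89 = 845.53 kPa.
q_all = 845.53 / 3 = 281.84 kPa.

q_all ≈ 280 kPa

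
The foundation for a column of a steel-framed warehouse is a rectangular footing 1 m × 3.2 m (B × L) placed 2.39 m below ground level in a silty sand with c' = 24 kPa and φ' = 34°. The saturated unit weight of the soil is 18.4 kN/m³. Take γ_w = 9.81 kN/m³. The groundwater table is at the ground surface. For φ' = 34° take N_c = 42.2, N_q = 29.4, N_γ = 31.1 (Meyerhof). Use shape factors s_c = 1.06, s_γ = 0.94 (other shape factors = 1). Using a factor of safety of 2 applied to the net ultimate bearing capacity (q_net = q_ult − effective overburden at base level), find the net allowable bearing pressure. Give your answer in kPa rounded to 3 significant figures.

With the water table at the surface the whole profile is submerged: γ' = 18.4 − 9.81 = 8.59 kN/m³, so q = γ'·D_f = 20.53 kPa; the same γ' applies in the ½γBN_γ term.
q_ult = c·N_c·s_c + q·N_q + 0.5·γ·B·N_γ·s_γ
     = 24 × 42.2 × 1.06 + 20.53 × 29.4 + 0.5 × 8.59 × 1 × 31.1 × 0.94
     = 1073.6 + 603.58 + 125.56 = 1802.7 kPa.
Net ultimate: q_net = 1802.7 − 20.53 = 1782.2 kPa.
q_all(net) = 1782.2 / 2 = 891.09 kPa.

q_all(net) ≈ 891 kPa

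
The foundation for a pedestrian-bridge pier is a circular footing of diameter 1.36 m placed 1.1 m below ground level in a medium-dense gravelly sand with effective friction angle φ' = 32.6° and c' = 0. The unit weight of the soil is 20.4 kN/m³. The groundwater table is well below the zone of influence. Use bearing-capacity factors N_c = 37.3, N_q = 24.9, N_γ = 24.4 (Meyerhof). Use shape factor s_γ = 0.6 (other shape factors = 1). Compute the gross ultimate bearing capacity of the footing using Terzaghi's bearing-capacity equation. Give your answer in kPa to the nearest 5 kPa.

q = γ·D_f = 20.4 × 1.1 = 22.44 kPa.
q·N_q = 22.44 × 24.9 = 558.76 kPa
0.5·γ·B·N_γ·s_γ = 0.5 × 20.4 × 1.36 × 24.4 × 0.6 = 203.09 kPa
q_ult = 558.76 + 203.09 = 761.84 kPa.

q_ult ≈ 760 kPa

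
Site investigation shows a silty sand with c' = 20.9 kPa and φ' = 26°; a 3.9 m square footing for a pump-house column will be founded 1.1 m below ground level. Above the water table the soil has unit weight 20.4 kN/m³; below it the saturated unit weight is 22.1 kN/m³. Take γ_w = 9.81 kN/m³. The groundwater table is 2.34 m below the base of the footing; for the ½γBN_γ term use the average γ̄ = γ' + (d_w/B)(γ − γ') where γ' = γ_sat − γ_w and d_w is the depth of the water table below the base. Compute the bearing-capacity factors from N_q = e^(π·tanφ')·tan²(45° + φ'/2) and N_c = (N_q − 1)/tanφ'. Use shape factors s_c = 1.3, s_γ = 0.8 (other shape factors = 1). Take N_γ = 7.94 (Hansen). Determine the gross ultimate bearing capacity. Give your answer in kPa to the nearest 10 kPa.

q_ult ≈ 1080 kPa

tan26° = 0.4877, so N_q = e^(π×0.4877)·tan²(58°) = 4.629 × 2.561 = 11.85.
N_c = (11.85 − 1)/tan26° = 22.25.
q = γ·D_f = 20.4 × 1.1 = 22.44 kPa.
γ' = 12.29 kN/m³; averaging over the depth B below the base, γ̄ = γ' + (d_w/B)(γ − γ') = 17.156 kN/m³.
c·N_c·s_c = 20.9 × 22.254 × 1.3 = 604.65 kPa
q·N_q = 22.44 × 11.854 = 266.01 kPa
0.5·γ·B·N_γ·s_γ = 0.5 × 17.156 × 3.9 × 7.94 × 0.8 = 212.5 kPa
q_ult = 604.65 + 266.01 + 212.5 = 1083.2 kPa.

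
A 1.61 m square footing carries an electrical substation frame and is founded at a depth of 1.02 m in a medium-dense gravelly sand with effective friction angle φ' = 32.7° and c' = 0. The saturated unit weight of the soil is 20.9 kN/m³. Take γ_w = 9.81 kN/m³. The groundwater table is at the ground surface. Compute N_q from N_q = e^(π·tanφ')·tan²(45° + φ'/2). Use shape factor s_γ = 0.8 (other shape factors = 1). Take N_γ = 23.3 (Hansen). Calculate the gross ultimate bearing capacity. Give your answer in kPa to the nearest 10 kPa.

q_ult ≈ 450 kPa

tan32.7° = 0.642, so N_q = e^(π×0.642)·tan²(61.35°) = 7.515 × 3.35 = 25.18.
γ' = 20.9 − 9.81 = 11.09 kN/m³ (submerged throughout). q = 11.09 × 1.02 = 11.312 kPa; the same γ' applies in the ½γBN_γ term.
q·N_q = 11.312 × 25.175 = 284.78 kPa
0.5·γ·B·N_γ·s_γ = 0.5 × 11.09 × 1.61 × 23.3 × 0.8 = 166.41 kPa
q_ult = 284.78 + 166.41 = 451.18 kPa.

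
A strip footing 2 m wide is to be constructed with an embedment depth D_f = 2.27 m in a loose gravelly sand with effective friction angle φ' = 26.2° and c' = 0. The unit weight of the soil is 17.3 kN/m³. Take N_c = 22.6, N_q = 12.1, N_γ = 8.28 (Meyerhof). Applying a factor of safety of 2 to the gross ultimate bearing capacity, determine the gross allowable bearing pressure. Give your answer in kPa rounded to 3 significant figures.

Overburden at base level: q = 17.3 × 2.27 = 39.271 kPa.
Surcharge term q·N_q = 39.271 × 12.1 = 475.18 kPa; self-weight term 0.5·γ·B·N_γ = 0.5 × 17.3 × 2 × 8.28 = 143.24 kPa.
q_ult = 475.18 + 143.24 = 618.42 kPa.
q_all = q_ult / FS = 618.42 / 2 = 309.21 kPa.

q_all ≈ 309 kPa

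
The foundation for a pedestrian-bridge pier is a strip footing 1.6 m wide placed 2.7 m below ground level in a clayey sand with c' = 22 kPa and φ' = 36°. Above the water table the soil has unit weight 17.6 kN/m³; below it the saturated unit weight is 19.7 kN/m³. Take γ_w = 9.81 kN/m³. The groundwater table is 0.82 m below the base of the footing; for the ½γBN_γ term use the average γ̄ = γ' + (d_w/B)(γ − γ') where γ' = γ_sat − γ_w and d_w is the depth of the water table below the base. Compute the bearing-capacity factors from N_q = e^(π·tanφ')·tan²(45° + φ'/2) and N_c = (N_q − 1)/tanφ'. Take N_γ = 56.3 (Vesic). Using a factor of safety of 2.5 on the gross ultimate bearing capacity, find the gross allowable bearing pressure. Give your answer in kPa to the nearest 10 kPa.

N_q = e^(π·tan36°)·tan²(63°) = 37.75; N_c = (N_q − 1)/tanφ' = 50.59.
Effective surcharge at the founding depth q = γ·D_f = 17.6 × 2.7 = 47.52 kPa.
With d_w = 0.82 m < B, γ̄ = 9.89 + (0.82/1.6) × (17.6 − 9.89) = 13.841 kN/m³.
q_ult = c·N_c + q·N_q + 0.5·γ·B·N_γ
     = 22 × 50.585 + 47.52 × 37.752 + 0.5 × 13.841 × 1.6 × 56.3
     = 1112.9 + 1794 + 623.42 = 3530.3 kPa.
q_all = 3530.3 / 2.5 = 1412.1 kPa.

q_all ≈ 1410 kPa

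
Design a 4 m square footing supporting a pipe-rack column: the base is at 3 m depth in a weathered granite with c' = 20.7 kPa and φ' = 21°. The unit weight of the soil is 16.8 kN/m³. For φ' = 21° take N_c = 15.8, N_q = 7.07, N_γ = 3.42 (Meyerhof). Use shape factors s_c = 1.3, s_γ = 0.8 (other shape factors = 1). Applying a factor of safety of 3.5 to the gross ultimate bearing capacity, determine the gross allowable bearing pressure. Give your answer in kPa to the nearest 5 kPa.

Overburden at base level: q = 16.8 × 3 = 50.4 kPa.
Cohesion term c·N_c·s_c = 20.7 × 15.8 × 1.3 = 425.18 kPa; surcharge term q·N_q = 50.4 × 7.07 = 356.33 kPa; self-weight term 0.5·γ·B·N_γ·s_γ = 0.5 × 16.8 × 4 × 3.42 × 0.8 = 91.93 kPa.
q_ult = 425.18 + 356.33 + 91.93 = 873.44 kPa.
q_all = q_ult / FS = 873.44 / 3.5 = 249.55 kPa.

q_all ≈ 250 kPa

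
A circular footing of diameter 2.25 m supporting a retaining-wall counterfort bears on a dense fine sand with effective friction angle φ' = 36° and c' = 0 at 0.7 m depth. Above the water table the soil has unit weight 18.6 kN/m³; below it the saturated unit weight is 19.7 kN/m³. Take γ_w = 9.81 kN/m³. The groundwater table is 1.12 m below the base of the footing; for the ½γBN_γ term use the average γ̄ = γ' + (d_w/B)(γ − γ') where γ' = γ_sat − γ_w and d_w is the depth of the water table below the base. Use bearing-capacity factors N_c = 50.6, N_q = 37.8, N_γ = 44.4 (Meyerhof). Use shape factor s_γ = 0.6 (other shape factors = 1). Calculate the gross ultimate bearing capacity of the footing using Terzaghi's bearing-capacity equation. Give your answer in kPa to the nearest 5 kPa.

Overburden at base level: q = 18.6 × 0.7 = 13.02 kPa.
The water table is 1.12 m below the base (< B = 2.25 m), so the ½γBN_γ term uses γ̄ = γ' + (d_w/B)(γ − γ') = 9.89 + (1.12/2.25)(18.6 − 9.89) = 14.226 kN/m³.
Surcharge term q·N_q = 13.02 × 37.8 = 492.16 kPa; self-weight term 0.5·γ·B·N_γ·s_γ = 0.5 × 14.226 × 2.25 × 44.4 × 0.6 = 426.34 kPa.
q_ult = 492.16 + 426.34 = 918.5 kPa.

q_ult ≈ 920 kPa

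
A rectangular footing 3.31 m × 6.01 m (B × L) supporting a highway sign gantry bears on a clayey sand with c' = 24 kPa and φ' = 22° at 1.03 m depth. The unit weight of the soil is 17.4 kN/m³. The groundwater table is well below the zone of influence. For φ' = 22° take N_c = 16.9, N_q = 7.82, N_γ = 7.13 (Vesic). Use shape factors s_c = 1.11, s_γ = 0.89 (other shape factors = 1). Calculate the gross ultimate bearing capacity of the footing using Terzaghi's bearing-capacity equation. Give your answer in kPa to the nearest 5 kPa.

Overburden at base level: q = 17.4 × 1.03 = 17.922 kPa.
Cohesion term c·N_c·s_c = 24 × 16.9 × 1.11 = 450.22 kPa; surcharge term q·N_q = 17.922 × 7.82 = 140.15 kPa; self-weight term 0.5·γ·B·N_γ·s_γ = 0.5 × 17.4 × 3.31 × 7.13 × 0.89 = 182.74 kPa.
q_ult = 450.22 + 140.15 + 182.74 = 773.1 kPa.

q_ult ≈ 775 kPa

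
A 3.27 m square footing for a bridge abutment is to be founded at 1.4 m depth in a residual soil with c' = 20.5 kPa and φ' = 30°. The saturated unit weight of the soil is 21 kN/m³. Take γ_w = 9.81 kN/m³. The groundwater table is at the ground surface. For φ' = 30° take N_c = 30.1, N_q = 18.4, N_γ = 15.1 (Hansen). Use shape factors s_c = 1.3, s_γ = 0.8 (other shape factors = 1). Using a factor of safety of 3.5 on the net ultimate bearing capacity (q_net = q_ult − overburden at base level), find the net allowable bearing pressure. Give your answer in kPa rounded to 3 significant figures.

q_all(net) ≈ 370 kPa

γ' = 21 − 9.81 = 11.19 kN/m³ (submerged throughout). q = 11.19 × 1.4 = 15.666 kPa; the same γ' applies in the ½γBN_γ term.
c·N_c·s_c = 20.5 × 30.1 × 1.3 = 802.17 kPa
q·N_q = 15.666 × 18.4 = 288.25 kPa
0.5·γ·B·N_γ·s_γ = 0.5 × 11.19 × 3.27 × 15.1 × 0.8 = 221.01 kPa
q_ult = 802.17 + 288.25 + 221.01 = 1311.4 kPa.
q_net = 1311.4 − 15.666 = 1295.8 kPa.
q_all(net) = 1295.8 / 3.5 = 370.22 kPa.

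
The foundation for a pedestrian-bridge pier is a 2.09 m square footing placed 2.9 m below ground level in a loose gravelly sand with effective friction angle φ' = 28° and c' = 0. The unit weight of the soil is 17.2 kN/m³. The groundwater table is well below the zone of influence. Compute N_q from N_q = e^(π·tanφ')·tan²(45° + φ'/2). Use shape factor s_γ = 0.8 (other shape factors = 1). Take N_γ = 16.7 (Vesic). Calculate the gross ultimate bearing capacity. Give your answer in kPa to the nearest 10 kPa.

tan28° = 0.5317, so N_q = e^(π×0.5317)·tan²(59°) = 5.314 × 2.77 = 14.72.
Overburden at base level: q = 17.2 × 2.9 = 49.88 kPa.
Surcharge term q·N_q = 49.88 × 14.72 = 734.23 kPa; self-weight term 0.5·γ·B·N_γ·s_γ = 0.5 × 17.2 × 2.09 × 16.7 × 0.8 = 240.13 kPa.
q_ult = 734.23 + 240.13 = 974.36 kPa.

q_ult ≈ 970 kPa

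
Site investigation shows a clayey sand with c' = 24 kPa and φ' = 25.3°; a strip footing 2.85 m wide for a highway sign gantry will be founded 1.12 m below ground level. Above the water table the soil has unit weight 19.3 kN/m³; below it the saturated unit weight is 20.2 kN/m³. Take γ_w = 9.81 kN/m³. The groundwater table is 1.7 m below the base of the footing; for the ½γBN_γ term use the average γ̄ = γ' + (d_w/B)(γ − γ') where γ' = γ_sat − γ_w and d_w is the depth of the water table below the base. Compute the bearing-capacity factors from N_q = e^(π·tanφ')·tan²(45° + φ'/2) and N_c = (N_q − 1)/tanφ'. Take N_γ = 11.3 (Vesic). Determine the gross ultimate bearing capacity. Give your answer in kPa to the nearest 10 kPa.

q_ult ≈ 1000 kPa

tan25.3° = 0.4727, so N_q = e^(π×0.4727)·tan²(57.65°) = 4.415 × 2.493 = 11.
N_c = (11 − 1)/tan25.3° = 21.17.
Effective surcharge at the founding depth q = γ·D_f = 19.3 × 1.12 = 21.616 kPa.
With d_w = 1.7 m < B, γ̄ = 10.39 + (1.7/2.85) × (19.3 − 10.39) = 15.705 kN/m³.
q_ult = c·N_c + q·N_q + 0.5·γ·B·N_γ
     = 24 × 21.166 + 21.616 × 11.005 + 0.5 × 15.705 × 2.85 × 11.3
     = 507.97 + 237.88 + 252.89 = 998.74 kPa.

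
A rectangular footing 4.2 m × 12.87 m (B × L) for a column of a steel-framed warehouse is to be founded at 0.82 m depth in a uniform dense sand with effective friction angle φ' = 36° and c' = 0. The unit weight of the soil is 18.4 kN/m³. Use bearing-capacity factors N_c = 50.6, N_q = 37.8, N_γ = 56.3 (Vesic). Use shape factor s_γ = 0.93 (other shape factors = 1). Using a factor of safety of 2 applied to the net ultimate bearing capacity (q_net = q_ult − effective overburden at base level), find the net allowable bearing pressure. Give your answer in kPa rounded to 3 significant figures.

q_all(net) ≈ 1290 kPa

Overburden at base level: q = 18.4 × 0.82 = 15.088 kPa.
Surcharge term q·N_q = 15.088 × 37.8 = 570.33 kPa; self-weight term 0.5·γ·B·N_γ·s_γ = 0.5 × 18.4 × 4.2 × 56.3 × 0.93 = 2023.2 kPa.
q_ult = 570.33 + 2023.2 = 2593.5 kPa.
Net ultimate: q_net = 2593.5 − 15.088 = 2578.4 kPa.
q_all(net) = 2578.4 / 2 = 1289.2 kPa.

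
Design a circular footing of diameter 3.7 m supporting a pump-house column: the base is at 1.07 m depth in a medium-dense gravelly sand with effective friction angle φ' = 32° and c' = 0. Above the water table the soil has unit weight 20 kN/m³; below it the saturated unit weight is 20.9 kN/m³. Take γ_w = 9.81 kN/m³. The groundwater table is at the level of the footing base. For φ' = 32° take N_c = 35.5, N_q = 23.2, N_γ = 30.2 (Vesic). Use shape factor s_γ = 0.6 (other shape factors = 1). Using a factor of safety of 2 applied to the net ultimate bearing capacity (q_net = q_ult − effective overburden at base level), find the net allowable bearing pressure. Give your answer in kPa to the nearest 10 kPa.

Overburden at base level: q = 20 × 1.07 = 21.4 kPa.
Below the base the soil is submerged, so the ½γBN_γ term uses γ' = 20.9 − 9.81 = 11.09 kN/m³.
Surcharge term q·N_q = 21.4 × 23.2 = 496.48 kPa; self-weight term 0.5·γ·B·N_γ·s_γ = 0.5 × 11.09 × 3.7 × 30.2 × 0.6 = 371.76 kPa.
q_ult = 496.48 + 371.76 = 868.24 kPa.
Net ultimate: q_net = 868.24 − 21.4 = 846.84 kPa.
q_all(net) = 846.84 / 2 = 423.42 kPa.

q_all(net) ≈ 420 kPa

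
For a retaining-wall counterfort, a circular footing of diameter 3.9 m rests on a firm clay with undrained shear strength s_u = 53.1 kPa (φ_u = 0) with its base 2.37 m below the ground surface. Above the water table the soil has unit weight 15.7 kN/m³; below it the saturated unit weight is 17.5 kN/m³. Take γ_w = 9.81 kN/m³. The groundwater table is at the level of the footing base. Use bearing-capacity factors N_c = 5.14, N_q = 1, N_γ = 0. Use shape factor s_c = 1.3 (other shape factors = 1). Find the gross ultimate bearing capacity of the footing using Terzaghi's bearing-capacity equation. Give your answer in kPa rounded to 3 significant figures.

q_ult ≈ 392 kPa

Effective surcharge at the founding depth q = γ·D_f = 15.7 × 2.37 = 37.209 kPa.
q_ult = c·N_c·s_c + q·N_q
     = 53.1 × 5.14 × 1.3 + 37.209 × 1
     = 354.81 + 37.209 = 392.02 kPa.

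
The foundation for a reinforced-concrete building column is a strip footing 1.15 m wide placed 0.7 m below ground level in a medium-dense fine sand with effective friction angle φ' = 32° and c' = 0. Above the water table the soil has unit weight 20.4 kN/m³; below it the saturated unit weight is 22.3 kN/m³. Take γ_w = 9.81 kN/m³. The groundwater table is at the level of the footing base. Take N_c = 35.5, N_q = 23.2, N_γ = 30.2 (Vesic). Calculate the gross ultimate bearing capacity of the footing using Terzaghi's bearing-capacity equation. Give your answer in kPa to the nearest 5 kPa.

q = γ·D_f = 20.4 × 0.7 = 14.28 kPa.
For the ½γBN_γ term take γ' = 22.3 − 9.81 = 12.49 kN/m³ (soil below base is submerged).
q·N_q = 14.28 × 23.2 = 331.3 kPa
0.5·γ·B·N_γ = 0.5 × 12.49 × 1.15 × 30.2 = 216.89 kPa
q_ult = 331.3 + 216.89 = 548.18 kPa.

q_ult ≈ 550 kPa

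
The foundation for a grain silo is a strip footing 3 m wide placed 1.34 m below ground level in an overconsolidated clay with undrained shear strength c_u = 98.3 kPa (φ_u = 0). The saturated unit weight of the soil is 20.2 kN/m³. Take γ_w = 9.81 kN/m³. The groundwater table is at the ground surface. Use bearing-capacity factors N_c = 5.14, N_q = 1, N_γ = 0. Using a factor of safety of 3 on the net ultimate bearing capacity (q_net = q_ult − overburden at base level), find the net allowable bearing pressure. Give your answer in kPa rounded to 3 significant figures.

q_all(net) ≈ 168 kPa

Water table at ground surface, so effective unit weight γ' = 20.2 − 9.81 = 10.39 kN/m³ is used throughout; overburden q = 10.39 × 1.34 = 13.923 kPa.
Cohesion term c·N_c = 98.3 × 5.14 = 505.26 kPa; surcharge term q·N_q = 13.923 × 1 = 13.923 kPa.
q_ult = 505.26 + 13.923 = 519.18 kPa.
q_net = 519.18 − 13.923 = 505.26 kPa.
q_all(net) = 505.26 / 3 = 168.42 kPa.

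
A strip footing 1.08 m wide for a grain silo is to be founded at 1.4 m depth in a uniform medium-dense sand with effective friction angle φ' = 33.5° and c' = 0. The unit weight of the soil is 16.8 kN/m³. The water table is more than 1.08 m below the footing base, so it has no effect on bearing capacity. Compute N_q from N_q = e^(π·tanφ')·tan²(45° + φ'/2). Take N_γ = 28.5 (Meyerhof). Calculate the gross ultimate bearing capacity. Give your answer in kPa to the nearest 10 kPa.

tan33.5° = 0.6619, so N_q = e^(π×0.6619)·tan²(61.75°) = 7.999 × 3.464 = 27.71.
q = γ·D_f = 16.8 × 1.4 = 23.52 kPa.
q·N_q = 23.52 × 27.707 = 651.68 kPa
0.5·γ·B·N_γ = 0.5 × 16.8 × 1.08 × 28.5 = 258.55 kPa
q_ult = 651.68 + 258.55 = 910.23 kPa.

q_ult ≈ 910 kPa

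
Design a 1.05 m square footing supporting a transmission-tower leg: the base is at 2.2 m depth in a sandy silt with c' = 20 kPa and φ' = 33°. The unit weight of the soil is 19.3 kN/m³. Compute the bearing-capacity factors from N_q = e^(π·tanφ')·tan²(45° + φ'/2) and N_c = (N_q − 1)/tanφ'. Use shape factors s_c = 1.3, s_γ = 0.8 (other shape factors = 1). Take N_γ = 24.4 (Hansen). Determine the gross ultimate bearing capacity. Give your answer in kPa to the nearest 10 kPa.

q_ult ≈ 2310 kPa

tan33° = 0.6494, so N_q = e^(π×0.6494)·tan²(61.5°) = 7.692 × 3.392 = 26.09.
N_c = (26.09 − 1)/tan33° = 38.64.
q = γ·D_f = 19.3 × 2.2 = 42.46 kPa.
c·N_c·s_c = 20 × 38.638 × 1.3 = 1004.6 kPa
q·N_q = 42.46 × 26.092 = 1107.9 kPa
0.5·γ·B·N_γ·s_γ = 0.5 × 19.3 × 1.05 × 24.4 × 0.8 = 197.79 kPa
q_ult = 1004.6 + 1107.9 + 197.79 = 2310.2 kPa.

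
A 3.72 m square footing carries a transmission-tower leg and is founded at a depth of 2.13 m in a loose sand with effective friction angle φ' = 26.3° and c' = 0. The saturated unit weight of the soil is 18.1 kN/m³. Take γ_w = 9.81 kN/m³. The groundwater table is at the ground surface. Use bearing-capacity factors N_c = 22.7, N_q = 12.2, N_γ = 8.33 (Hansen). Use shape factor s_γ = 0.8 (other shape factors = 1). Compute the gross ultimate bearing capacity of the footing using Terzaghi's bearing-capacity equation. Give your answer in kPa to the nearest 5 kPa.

q_ult ≈ 320 kPa

Water table at ground surface, so effective unit weight γ' = 18.1 − 9.81 = 8.29 kN/m³ is used throughout; overburden q = 8.29 × 2.13 = 17.658 kPa; the same γ' applies in the ½γBN_γ term.
Surcharge term q·N_q = 17.658 × 12.2 = 215.42 kPa; self-weight term 0.5·γ·B·N_γ·s_γ = 0.5 × 8.29 × 3.72 × 8.33 × 0.8 = 102.75 kPa.
q_ult = 215.42 + 102.75 = 318.18 kPa.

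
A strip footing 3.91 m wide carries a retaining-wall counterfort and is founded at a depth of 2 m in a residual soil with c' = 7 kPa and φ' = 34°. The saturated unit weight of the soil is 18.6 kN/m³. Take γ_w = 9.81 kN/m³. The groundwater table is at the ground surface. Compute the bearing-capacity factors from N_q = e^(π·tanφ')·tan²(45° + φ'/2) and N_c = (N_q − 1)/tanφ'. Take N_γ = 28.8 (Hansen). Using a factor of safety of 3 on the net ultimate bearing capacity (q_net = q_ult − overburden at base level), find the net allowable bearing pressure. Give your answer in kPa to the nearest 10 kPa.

N_q = e^(π·tan34°)·tan²(62°) = 29.44; N_c = (N_q − 1)/tanφ' = 42.16.
Water table at ground surface, so effective unit weight γ' = 18.6 − 9.81 = 8.79 kN/m³ is used throughout; overburden q = 8.79 × 2 = 17.58 kPa; the same γ' applies in the ½γBN_γ term.
Cohesion term c·N_c = 7 × 42.164 = 295.15 kPa; surcharge term q·N_q = 17.58 × 29.44 = 517.55 kPa; self-weight term 0.5·γ·B·N_γ = 0.5 × 8.79 × 3.91 × 28.8 = 494.91 kPa.
q_ult = 295.15 + 517.55 + 494.91 = 1307.6 kPa.
q_net = 1307.6 − 17.58 = 1290 kPa.
q_all(net) = 1290 / 3 = 430.01 kPa.

q_all(net) ≈ 430 kPa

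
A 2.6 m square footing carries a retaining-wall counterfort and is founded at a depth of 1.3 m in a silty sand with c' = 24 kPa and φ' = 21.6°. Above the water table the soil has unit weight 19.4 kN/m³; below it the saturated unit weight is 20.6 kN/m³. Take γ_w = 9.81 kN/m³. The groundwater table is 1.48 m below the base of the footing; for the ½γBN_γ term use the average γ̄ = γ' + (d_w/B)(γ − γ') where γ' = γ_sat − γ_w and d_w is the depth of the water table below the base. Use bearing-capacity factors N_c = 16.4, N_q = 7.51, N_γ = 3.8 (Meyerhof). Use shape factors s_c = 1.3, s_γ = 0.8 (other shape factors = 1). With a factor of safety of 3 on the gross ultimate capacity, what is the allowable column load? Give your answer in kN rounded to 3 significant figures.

q = γ·D_f = 19.4 × 1.3 = 25.22 kPa.
γ' = 10.79 kN/m³; averaging over the depth B below the base, γ̄ = γ' + (d_w/B)(γ − γ') = 15.691 kN/m³.
c·N_c·s_c = 24 × 16.4 × 1.3 = 511.68 kPa
q·N_q = 25.22 × 7.51 = 189.4 kPa
0.5·γ·B·N_γ·s_γ = 0.5 × 15.691 × 2.6 × 3.8 × 0.8 = 62.011 kPa
q_ult = 511.68 + 189.4 + 62.011 = 763.09 kPa.
Gross allowable pressure q_all = 763.09 / 3 = 254.36 kPa.
Footing area = 6.76 m², so allowable column load = 254.36 × 6.76 = 1719.5 kN.

P_all ≈ 1720 kN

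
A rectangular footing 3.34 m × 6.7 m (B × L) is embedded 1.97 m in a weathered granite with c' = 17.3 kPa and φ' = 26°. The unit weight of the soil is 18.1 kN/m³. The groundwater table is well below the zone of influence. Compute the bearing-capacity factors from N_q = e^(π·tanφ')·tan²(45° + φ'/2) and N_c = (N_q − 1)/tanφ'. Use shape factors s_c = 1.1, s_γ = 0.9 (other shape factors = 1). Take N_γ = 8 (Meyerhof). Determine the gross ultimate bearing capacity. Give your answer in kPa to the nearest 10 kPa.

tan26° = 0.4877, so N_q = e^(π×0.4877)·tan²(58°) = 4.629 × 2.561 = 11.85.
N_c = (11.85 − 1)/tan26° = 22.25.
Overburden at base level: q = 18.1 × 1.97 = 35.657 kPa.
Cohesion term c·N_c·s_c = 17.3 × 22.254 × 1.1 = 423.5 kPa; surcharge term q·N_q = 35.657 × 11.854 = 422.69 kPa; self-weight term 0.5·γ·B·N_γ·s_γ = 0.5 × 18.1 × 3.34 × 8 × 0.9 = 217.63 kPa.
q_ult = 423.5 + 422.69 + 217.63 = 1063.8 kPa.

q_ult ≈ 1060 kPa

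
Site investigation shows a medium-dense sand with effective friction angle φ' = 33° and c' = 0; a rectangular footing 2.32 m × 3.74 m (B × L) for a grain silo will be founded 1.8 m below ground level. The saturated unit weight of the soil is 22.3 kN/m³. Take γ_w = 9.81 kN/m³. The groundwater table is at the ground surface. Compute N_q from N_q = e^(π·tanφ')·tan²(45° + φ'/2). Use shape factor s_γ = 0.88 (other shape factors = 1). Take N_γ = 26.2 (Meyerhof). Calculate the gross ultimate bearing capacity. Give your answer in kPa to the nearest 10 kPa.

q_ult ≈ 920 kPa

tan33° = 0.6494, so N_q = e^(π×0.6494)·tan²(61.5°) = 7.692 × 3.392 = 26.09.
Water table at ground surface, so effective unit weight γ' = 22.3 − 9.81 = 12.49 kN/m³ is used throughout; overburden q = 12.49 × 1.8 = 22.482 kPa; the same γ' applies in the ½γBN_γ term.
Surcharge term q·N_q = 22.482 × 26.092 = 586.6 kPa; self-weight term 0.5·γ·B·N_γ·s_γ = 0.5 × 12.49 × 2.32 × 26.2 × 0.88 = 334.04 kPa.
q_ult = 586.6 + 334.04 = 920.65 kPa.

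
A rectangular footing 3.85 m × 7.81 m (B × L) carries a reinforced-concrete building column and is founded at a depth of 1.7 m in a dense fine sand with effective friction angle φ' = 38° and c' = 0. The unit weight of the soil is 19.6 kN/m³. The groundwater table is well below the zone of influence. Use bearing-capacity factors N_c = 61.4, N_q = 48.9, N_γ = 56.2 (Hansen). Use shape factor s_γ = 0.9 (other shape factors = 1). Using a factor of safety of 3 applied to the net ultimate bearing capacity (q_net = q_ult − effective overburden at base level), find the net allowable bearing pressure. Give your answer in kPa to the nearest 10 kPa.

q_all(net) ≈ 1170 kPa

Overburden at base level: q = 19.6 × 1.7 = 33.32 kPa.
Surcharge term q·N_q = 33.32 × 48.9 = 1629.3 kPa; self-weight term 0.5·γ·B·N_γ·s_γ = 0.5 × 19.6 × 3.85 × 56.2 × 0.9 = 1908.4 kPa.
q_ult = 1629.3 + 1908.4 = 3537.7 kPa.
Net ultimate: q_net = 3537.7 − 33.32 = 3504.4 kPa.
q_all(net) = 3504.4 / 3 = 1168.1 kPa.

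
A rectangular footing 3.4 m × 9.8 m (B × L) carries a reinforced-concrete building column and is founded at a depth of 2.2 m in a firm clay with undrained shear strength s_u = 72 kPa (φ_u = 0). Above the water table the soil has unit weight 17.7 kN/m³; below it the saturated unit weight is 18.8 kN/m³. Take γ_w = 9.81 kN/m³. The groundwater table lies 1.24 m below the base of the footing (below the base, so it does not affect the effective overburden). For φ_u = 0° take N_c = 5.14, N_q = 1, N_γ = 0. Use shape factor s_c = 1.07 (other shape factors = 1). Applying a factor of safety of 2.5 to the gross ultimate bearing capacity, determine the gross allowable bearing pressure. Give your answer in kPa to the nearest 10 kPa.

Effective surcharge at the founding depth q = γ·D_f = 17.7 × 2.2 = 38.94 kPa.
q_ult = c·N_c·s_c + q·N_q
     = 72 × 5.14 × 1.07 + 38.94 × 1
     = 395.99 + 38.94 = 434.93 kPa.
q_all = q_ult / FS = 434.93 / 2.5 = 173.97 kPa.

q_all ≈ 170 kPa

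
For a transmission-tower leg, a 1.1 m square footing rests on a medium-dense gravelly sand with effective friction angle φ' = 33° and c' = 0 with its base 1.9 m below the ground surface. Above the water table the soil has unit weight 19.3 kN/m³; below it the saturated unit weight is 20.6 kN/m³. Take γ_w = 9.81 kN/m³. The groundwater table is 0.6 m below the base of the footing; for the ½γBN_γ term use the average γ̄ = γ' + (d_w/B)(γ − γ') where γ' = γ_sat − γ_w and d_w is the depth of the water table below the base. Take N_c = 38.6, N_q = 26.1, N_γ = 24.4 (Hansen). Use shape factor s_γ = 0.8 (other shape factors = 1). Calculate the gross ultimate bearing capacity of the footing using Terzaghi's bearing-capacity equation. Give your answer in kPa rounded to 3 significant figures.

Effective surcharge at the founding depth q = γ·D_f = 19.3 × 1.9 = 36.67 kPa.
With d_w = 0.6 m < B, γ̄ = 10.79 + (0.6/1.1) × (19.3 − 10.79) = 15.432 kN/m³.
q_ult = q·N_q + 0.5·γ·B·N_γ·s_γ
     = 36.67 × 26.1 + 0.5 × 15.432 × 1.1 × 24.4 × 0.8
     = 957.09 + 165.68 = 1122.8 kPa.

q_ult ≈ 1120 kPa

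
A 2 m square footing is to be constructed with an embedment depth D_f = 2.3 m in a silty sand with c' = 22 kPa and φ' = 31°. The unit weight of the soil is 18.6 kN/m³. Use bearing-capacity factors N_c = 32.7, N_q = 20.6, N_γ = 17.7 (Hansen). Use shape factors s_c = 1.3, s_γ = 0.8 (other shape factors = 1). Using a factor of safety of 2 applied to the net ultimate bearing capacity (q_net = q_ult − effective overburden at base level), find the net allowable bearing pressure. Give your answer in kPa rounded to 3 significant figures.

q_all(net) ≈ 1020 kPa

Overburden at base level: q = 18.6 × 2.3 = 42.78 kPa.
Cohesion term c·N_c·s_c = 22 × 32.7 × 1.3 = 935.22 kPa; surcharge term q·N_q = 42.78 × 20.6 = 881.27 kPa; self-weight term 0.5·γ·B·N_γ·s_γ = 0.5 × 18.6 × 2 × 17.7 × 0.8 = 263.38 kPa.
q_ult = 935.22 + 881.27 + 263.38 = 2079.9 kPa.
Net ultimate: q_net = 2079.9 − 42.78 = 2037.1 kPa.
q_all(net) = 2037.1 / 2 = 1018.5 kPa.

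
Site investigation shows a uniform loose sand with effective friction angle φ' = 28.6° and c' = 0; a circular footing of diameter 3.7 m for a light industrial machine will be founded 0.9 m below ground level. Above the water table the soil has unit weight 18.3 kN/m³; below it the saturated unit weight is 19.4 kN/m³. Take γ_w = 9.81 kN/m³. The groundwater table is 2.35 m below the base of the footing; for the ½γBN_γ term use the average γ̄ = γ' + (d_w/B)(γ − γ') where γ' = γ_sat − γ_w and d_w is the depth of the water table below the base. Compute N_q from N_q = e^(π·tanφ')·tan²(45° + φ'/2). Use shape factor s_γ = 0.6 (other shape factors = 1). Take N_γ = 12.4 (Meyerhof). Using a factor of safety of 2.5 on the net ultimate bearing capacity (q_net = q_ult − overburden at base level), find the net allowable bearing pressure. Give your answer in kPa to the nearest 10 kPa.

q_all(net) ≈ 180 kPa

N_q = e^(π·tan28.6°)·tan²(59.3°) = 15.73.
Effective surcharge at the founding depth q = γ·D_f = 18.3 × 0.9 = 16.47 kPa.
With d_w = 2.35 m < B, γ̄ = 9.59 + (2.35/3.7) × (18.3 − 9.59) = 15.122 kN/m³.
q_ult = q·N_q + 0.5·γ·B·N_γ·s_γ
     = 16.47 × 15.728 + 0.5 × 15.122 × 3.7 × 12.4 × 0.6
     = 259.04 + 208.14 = 467.17 kPa.
q_net = 467.17 − 16.47 = 450.7 kPa.
q_all(net) = 450.7 / 2.5 = 180.28 kPa.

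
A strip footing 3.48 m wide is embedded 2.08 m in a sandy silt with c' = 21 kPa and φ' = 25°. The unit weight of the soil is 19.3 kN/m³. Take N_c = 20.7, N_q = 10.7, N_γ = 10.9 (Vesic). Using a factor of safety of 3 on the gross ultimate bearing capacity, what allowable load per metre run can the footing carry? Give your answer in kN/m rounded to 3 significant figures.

Overburden at base level: q = 19.3 × 2.08 = 40.144 kPa.
Cohesion term c·N_c = 21 × 20.7 = 434.7 kPa; surcharge term q·N_q = 40.144 × 10.7 = 429.54 kPa; self-weight term 0.5·γ·B·N_γ = 0.5 × 19.3 × 3.48 × 10.9 = 366.04 kPa.
q_ult = 434.7 + 429.54 + 366.04 = 1230.3 kPa.
Gross allowable pressure q_all = 1230.3 / 3 = 410.09 kPa.
Allowable wall load = q_all × B = 410.09 × 3.48 = 1427.1 kN per metre run.

≈ 1430 kN/m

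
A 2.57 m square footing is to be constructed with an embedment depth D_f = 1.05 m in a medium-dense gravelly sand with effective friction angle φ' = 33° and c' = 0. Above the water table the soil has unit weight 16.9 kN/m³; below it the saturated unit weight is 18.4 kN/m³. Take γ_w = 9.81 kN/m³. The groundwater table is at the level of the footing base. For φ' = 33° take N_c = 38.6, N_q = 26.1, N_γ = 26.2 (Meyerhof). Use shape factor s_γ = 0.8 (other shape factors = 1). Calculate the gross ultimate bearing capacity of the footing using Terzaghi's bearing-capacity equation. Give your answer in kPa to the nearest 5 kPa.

q_ult ≈ 695 kPa

q = γ·D_f = 16.9 × 1.05 = 17.745 kPa.
For the ½γBN_γ term take γ' = 18.4 − 9.81 = 8.59 kN/m³ (soil below base is submerged).
q·N_q = 17.745 × 26.1 = 463.14 kPa
0.5·γ·B·N_γ·s_γ = 0.5 × 8.59 × 2.57 × 26.2 × 0.8 = 231.36 kPa
q_ult = 463.14 + 231.36 = 694.5 kPa.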